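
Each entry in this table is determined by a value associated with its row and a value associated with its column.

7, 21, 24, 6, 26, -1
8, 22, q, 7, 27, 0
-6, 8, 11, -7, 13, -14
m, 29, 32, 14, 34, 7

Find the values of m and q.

The difference between any two rows is the same in every column — this is an addition table with the headers hidden.
Row 4 minus row 1 is 34 − 26 = 8, so its entry in column 1 is 7 + 8 = 15.
Row 2 minus row 1 is 27 − 26 = 1, so its entry in column 3 is 24 + 1 = 25.

m = 15, q = 25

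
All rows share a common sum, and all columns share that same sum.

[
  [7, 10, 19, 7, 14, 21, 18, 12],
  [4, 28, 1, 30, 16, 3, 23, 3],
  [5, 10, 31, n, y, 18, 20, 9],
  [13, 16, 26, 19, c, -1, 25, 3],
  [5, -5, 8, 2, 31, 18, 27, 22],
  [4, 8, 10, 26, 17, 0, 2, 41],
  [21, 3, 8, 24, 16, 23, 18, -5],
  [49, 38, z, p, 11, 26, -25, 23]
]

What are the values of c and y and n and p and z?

Rows 1 and 2 both sum to 108, so that's the common total.
The known cells in row 4 total 101, leaving 108 − 101 = 7 for the blank.
The known cells in column 5 total 112, leaving 108 − 112 = -4 for the blank.
The known cells in row 3 total 89, leaving 108 − 89 = 19 for the blank.
The known cells in column 4 total 127, leaving 108 − 127 = -19 for the blank.
The known cells in row 8 total 103, leaving 108 − 103 = 5 for the blank.

c = 7, y = -4, n = 19, p = -19, z = 5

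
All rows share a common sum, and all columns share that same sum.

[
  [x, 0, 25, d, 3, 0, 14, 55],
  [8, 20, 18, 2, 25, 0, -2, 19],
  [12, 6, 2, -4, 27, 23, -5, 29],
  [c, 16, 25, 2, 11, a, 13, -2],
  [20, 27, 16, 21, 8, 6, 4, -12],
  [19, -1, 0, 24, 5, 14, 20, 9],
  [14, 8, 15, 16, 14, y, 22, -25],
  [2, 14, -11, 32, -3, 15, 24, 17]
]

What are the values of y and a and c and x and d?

y = 26, a = 6, c = 19, x = -4, d = -3

Rows 2 and 3 both sum to 90, so that's the common total.
The known cells in row 7 total 64, leaving 90 − 64 = 26 for the blank.
The known cells in column 4 total 93, leaving 90 − 93 = -3 for the blank.
The known cells in row 1 total 94, leaving 90 − 94 = -4 for the blank.
The known cells in column 1 total 71, leaving 90 − 71 = 19 for the blank.
The known cells in row 4 total 84, leaving 90 − 84 = 6 for the blank.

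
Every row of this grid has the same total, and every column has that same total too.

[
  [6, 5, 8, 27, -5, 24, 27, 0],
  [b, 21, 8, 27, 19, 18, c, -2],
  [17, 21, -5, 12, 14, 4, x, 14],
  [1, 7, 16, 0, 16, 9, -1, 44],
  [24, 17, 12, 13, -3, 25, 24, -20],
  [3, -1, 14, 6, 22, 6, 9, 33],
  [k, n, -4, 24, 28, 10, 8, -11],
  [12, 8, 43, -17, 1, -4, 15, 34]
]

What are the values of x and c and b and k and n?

x = 15, c = -5, b = 6, k = 23, n = 14

Rows 1 and 4 both sum to 92, so that's the common total.
Column 2 has 5 + 21 + 21 + 7 + 17 − 1 + 8 = 78; the blank must be 92 − 78 = 14.
Row 3 has 17 + 21 − 5 + 12 + 14 + 4 + 14 = 77; the blank must be 92 − 77 = 15.
Row 7 has 14 − 4 + 24 + 28 + 10 + 8 − 11 = 69; the blank must be 92 − 69 = 23.
Column 1 has 6 + 17 + 1 + 24 + 3 + 23 + 12 = 86; the blank must be 92 − 86 = 6.
Row 2 has 6 + 21 + 8 + 27 + 19 + 18 − 2 = 97; the blank must be 92 − 97 = -5.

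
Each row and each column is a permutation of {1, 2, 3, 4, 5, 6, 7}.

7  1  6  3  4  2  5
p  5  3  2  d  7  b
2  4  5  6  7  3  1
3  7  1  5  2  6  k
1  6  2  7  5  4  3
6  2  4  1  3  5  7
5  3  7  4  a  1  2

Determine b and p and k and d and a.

b = 6, p = 4, k = 4, d = 1, a = 6

Cell (7,5): row 7 already has {1, 2, 3, 4, 5, 7} → 6.
Cell (2,5): column 5 already has {2, 3, 4, 5, 6, 7} → 1.
Cell (4,7): row 4 already has {1, 2, 3, 5, 6, 7} → 4.
At (row 2, col 1): column 1 already has {1, 2, 3, 5, 6, 7}, so the value is 4.
For row 2, column 7: row 2 already has {1, 2, 3, 4, 5, 7}; that leaves 6.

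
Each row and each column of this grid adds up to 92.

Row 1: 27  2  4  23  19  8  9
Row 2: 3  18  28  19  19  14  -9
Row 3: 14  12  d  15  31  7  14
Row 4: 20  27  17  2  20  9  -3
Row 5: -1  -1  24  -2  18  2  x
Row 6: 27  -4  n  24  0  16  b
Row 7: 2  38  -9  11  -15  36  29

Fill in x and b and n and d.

x = 52, b = 0, n = 29, d = -1

The known cells in row 5 total 40, leaving 92 − 40 = 52 for the blank.
The known cells in row 3 total 93, leaving 92 − 93 = -1 for the blank.
The known cells in column 7 total 92, leaving 92 − 92 = 0 for the blank.
The known cells in row 6 total 63, leaving 92 − 63 = 29 for the blank.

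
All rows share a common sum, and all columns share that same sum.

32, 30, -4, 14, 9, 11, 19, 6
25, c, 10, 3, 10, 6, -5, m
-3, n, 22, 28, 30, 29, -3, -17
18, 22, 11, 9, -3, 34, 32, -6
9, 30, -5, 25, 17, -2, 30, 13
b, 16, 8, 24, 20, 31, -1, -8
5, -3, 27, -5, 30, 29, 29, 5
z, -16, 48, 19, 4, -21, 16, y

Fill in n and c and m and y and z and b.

Rows 1 and 4 both sum to 117, so that's the common total.
The known cells in row 3 total 86, leaving 117 − 86 = 31 for the blank.
The known cells in column 2 total 110, leaving 117 − 110 = 7 for the blank.
The known cells in row 2 total 56, leaving 117 − 56 = 61 for the blank.
The known cells in column 8 total 54, leaving 117 − 54 = 63 for the blank.
The known cells in row 8 total 113, leaving 117 − 113 = 4 for the blank.
The known cells in row 6 total 90, leaving 117 − 90 = 27 for the blank.

n = 31, c = 7, m = 61, y = 63, z = 4, b = 27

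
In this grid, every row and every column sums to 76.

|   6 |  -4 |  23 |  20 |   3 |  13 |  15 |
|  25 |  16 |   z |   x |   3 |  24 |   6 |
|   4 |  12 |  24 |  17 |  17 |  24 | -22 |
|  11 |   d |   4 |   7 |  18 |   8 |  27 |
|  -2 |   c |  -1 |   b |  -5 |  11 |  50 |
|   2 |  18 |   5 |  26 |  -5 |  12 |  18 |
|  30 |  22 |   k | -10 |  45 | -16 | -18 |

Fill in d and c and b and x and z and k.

Row 7 has 30 + 22 − 10 + 45 − 16 − 18 = 53; the blank must be 76 − 53 = 23.
Column 3 has 23 + 24 + 4 − 1 + 5 + 23 = 78; the blank must be 76 − 78 = -2.
Row 4 has 11 + 4 + 7 + 18 + 8 + 27 = 75; the blank must be 76 − 75 = 1.
Column 2 has -4 + 16 + 12 + 1 + 18 + 22 = 65; the blank must be 76 − 65 = 11.
Row 5 has -2 + 11 − 1 − 5 + 11 + 50 = 64; the blank must be 76 − 64 = 12.
Row 2 has 25 + 16 − 2 + 3 + 24 + 6 = 72; the blank must be 76 − 72 = 4.

d = 1, c = 11, b = 12, x = 4, z = -2, k = 23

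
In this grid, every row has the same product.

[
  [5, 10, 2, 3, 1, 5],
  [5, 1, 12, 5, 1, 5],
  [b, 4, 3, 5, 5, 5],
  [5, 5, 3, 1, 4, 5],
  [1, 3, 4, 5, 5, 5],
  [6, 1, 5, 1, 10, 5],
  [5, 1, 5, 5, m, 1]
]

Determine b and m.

b = 1, m = 12

Rows 1 and 4 each multiply to 1500, so every row has product 1500.
Row 3: 4×3×5×5×5 = 1500, so the missing entry is 1500 ÷ 1500 = 1.
Row 7: 5×1×5×5×1 = 125, so the missing entry is 1500 ÷ 125 = 12.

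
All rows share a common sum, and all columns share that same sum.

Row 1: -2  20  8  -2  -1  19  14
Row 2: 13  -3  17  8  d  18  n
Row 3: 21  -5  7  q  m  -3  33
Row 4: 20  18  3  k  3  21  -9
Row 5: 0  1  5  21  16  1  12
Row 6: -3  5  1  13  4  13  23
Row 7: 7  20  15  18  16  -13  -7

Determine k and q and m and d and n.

Rows 1 and 5 both sum to 56, so that's the common total.
Row 4 has 20 + 18 + 3 + 3 + 21 − 9 = 56; the blank must be 56 − 56 = 0.
Column 4 has -2 + 8 + 0 + 21 + 13 + 18 = 58; the blank must be 56 − 58 = -2.
Row 3 has 21 − 5 + 7 − 2 − 3 + 33 = 51; the blank must be 56 − 51 = 5.
Column 5 has -1 + 5 + 3 + 16 + 4 + 16 = 43; the blank must be 56 − 43 = 13.
Row 2 has 13 − 3 + 17 + 8 + 13 + 18 = 66; the blank must be 56 − 66 = -10.

k = 0, q = -2, m = 5, d = 13, n = -10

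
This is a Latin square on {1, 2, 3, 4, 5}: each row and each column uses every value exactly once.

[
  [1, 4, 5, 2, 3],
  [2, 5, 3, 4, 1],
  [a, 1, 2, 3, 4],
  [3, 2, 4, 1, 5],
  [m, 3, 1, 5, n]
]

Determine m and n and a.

At (row 5, col 5): column 5 already has {1, 3, 4, 5}, so the value is 2.
Cell (5,1): row 5 already has {1, 2, 3, 5} → 4.
For row 3, column 1: row 3 already has {1, 2, 3, 4}; that leaves 5.

m = 4, n = 2, a = 5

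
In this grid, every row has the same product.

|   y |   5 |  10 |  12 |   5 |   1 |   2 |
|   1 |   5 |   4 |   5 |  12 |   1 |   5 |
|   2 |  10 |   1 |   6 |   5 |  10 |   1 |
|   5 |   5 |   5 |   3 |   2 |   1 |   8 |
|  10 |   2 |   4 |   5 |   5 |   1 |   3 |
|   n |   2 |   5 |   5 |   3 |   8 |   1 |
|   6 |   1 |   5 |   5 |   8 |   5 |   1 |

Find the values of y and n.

y = 1, n = 5

Rows 2 and 5 each multiply to 6000, so every row has product 6000.
Row 1: 5×10×12×5×1×2 = 6000, so the missing entry is 6000 ÷ 6000 = 1.
Row 6: 2×5×5×3×8×1 = 1200, so the missing entry is 6000 ÷ 1200 = 5.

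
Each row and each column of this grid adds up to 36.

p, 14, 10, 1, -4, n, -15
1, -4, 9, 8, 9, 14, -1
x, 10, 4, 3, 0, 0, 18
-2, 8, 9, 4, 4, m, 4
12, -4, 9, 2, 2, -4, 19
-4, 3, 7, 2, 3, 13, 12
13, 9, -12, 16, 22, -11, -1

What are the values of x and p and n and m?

x = 1, p = 15, n = 15, m = 9

Row 3 has 10 + 4 + 3 + 0 + 0 + 18 = 35; the blank must be 36 − 35 = 1.
Row 4 has -2 + 8 + 9 + 4 + 4 + 4 = 27; the blank must be 36 − 27 = 9.
Column 6 has 14 + 0 + 9 − 4 + 13 − 11 = 21; the blank must be 36 − 21 = 15.
Row 1 has 14 + 10 + 1 − 4 + 15 − 15 = 21; the blank must be 36 − 21 = 15.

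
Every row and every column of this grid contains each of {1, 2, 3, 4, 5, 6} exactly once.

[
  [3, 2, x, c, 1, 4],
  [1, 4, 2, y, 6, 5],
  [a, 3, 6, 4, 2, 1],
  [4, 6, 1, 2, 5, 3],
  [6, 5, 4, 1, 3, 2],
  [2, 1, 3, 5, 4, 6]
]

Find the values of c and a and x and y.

c = 6, a = 5, x = 5, y = 3

At (row 2, col 4): row 2 already has {1, 2, 4, 5, 6}, so the value is 3.
Cell (1,3): column 3 already has {1, 2, 3, 4, 6} → 5.
For row 1, column 4: row 1 already has {1, 2, 3, 4, 5}; that leaves 6.
For row 3, column 1: row 3 already has {1, 2, 3, 4, 6}; that leaves 5.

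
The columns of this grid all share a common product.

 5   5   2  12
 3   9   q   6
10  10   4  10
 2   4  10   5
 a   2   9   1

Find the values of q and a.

Columns 2 and 4 each multiply to 3600, so every column has product 3600.
Column 3: 2×4×10×9 = 720, so the missing entry is 3600 ÷ 720 = 5.
Column 1: 5×3×10×2 = 300, so the missing entry is 3600 ÷ 300 = 12.

q = 5, a = 12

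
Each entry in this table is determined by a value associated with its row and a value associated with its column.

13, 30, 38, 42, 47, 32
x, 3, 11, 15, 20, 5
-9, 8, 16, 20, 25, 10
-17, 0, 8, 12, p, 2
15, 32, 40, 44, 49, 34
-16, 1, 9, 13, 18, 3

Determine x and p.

x = -14, p = 17

The difference between any two rows is the same in every column — this is an addition table with the headers hidden.
Row 2 minus row 1 is 3 − 30 = -27, so its entry in column 1 is 13 + (-27) = -14.
Row 4 minus row 1 is 0 − 30 = -30, so its entry in column 5 is 47 + (-30) = 17.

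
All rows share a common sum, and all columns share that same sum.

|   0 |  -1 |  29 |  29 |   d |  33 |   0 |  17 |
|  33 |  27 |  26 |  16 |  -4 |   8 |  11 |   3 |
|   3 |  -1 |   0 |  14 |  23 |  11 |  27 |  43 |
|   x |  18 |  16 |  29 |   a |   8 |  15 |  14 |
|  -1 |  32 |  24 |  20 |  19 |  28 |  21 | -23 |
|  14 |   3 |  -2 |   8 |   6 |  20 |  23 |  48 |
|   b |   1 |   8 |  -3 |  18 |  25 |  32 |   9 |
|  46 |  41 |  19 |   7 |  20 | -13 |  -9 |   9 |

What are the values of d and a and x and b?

d = 13, a = 25, x = -5, b = 30

Rows 2 and 3 both sum to 120, so that's the common total.
Row 7 has 1 + 8 − 3 + 18 + 25 + 32 + 9 = 90; the blank must be 120 − 90 = 30.
Row 1 has 0 − 1 + 29 + 29 + 33 + 0 + 17 = 107; the blank must be 120 − 107 = 13.
Column 5 has 13 − 4 + 23 + 19 + 6 + 18 + 20 = 95; the blank must be 120 − 95 = 25.
Row 4 has 18 + 16 + 29 + 25 + 8 + 15 + 14 = 125; the blank must be 120 − 125 = -5.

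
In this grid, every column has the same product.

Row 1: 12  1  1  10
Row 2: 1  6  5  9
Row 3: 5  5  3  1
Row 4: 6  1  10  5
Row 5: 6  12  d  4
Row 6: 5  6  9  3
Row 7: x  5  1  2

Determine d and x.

d = 8, x = 1

Columns 2 and 4 each multiply to 10800, so every column has product 10800.
Column 3: 1×5×3×10×9×1 = 1350, so the missing entry is 10800 ÷ 1350 = 8.
Column 1: 12×1×5×6×6×5 = 10800, so the missing entry is 10800 ÷ 10800 = 1.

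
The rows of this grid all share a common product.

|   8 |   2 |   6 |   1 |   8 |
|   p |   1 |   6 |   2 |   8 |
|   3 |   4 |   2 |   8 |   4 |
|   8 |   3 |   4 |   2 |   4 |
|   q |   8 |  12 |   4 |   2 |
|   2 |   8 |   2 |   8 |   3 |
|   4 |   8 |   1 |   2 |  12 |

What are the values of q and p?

q = 1, p = 8

Rows 1 and 3 each multiply to 768, so every row has product 768.
Row 5: 8×12×4×2 = 768, so the missing entry is 768 ÷ 768 = 1.
Row 2: 1×6×2×8 = 96, so the missing entry is 768 ÷ 96 = 8.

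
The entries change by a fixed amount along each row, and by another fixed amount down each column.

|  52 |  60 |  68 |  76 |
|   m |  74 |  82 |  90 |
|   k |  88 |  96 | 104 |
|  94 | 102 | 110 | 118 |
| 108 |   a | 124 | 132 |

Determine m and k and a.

m = 66, k = 80, a = 116

Along each row the entries change by 8 per step; down each column they change by 14.
Row 2: from 74 at column 2, stepping by 8 to column 1 gives 66.
Row 3: from 88 at column 2, stepping by 8 to column 1 gives 80.
Row 5: from 108 at column 1, stepping by 8 to column 2 gives 116.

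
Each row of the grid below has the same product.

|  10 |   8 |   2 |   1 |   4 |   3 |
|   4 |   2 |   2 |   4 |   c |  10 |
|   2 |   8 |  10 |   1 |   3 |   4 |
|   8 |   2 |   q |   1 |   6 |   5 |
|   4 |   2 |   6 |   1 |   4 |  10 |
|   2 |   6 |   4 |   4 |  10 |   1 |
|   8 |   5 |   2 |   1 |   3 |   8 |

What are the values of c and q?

Rows 3 and 5 each multiply to 1920, so every row has product 1920.
Row 2: 4×2×2×4×10 = 640, so the missing entry is 1920 ÷ 640 = 3.
Row 4: 8×2×1×6×5 = 480, so the missing entry is 1920 ÷ 480 = 4.

c = 3, q = 4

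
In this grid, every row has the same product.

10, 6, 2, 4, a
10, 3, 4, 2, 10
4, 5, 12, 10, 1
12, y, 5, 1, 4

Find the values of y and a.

Rows 2 and 3 each multiply to 2400, so every row has product 2400.
Row 4: 12×5×1×4 = 240, so the missing entry is 2400 ÷ 240 = 10.
Row 1: 10×6×2×4 = 480, so the missing entry is 2400 ÷ 480 = 5.

y = 10, a = 5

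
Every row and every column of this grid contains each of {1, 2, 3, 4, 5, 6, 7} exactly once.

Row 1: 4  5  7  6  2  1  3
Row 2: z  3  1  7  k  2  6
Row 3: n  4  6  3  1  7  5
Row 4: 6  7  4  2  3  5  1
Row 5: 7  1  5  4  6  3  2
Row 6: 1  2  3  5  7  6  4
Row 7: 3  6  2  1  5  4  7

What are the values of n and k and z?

n = 2, k = 4, z = 5

At (row 3, col 1): row 3 already has {1, 3, 4, 5, 6, 7}, so the value is 2.
Cell (2,1): column 1 already has {1, 2, 3, 4, 6, 7} → 5.
Cell (2,5): row 2 already has {1, 2, 3, 5, 6, 7} → 4.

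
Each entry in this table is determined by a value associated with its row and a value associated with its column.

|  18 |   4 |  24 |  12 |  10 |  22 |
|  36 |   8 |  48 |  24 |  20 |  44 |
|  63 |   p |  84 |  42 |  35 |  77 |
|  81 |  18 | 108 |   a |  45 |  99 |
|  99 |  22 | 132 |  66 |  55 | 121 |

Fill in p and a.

p = 14, a = 54

Each row is a constant multiple of every other row — this is a multiplication table with the headers hidden.
Row 3 is 84/24 = 7/2 times row 1, so its entry in column 2 is 4 × 7/2 = 14.
Row 4 is 108/24 = 9/2 times row 1, so its entry in column 4 is 12 × 9/2 = 54.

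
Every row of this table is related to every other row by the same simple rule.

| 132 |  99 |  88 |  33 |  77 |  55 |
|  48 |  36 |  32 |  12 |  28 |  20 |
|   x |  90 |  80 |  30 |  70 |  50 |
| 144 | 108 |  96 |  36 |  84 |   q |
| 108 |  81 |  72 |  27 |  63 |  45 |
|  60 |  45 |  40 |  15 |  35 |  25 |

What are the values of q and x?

Each row is a constant multiple of every other row — this is a multiplication table with the headers hidden.
Row 4 is 108/99 = 12/11 times row 1, so its entry in column 6 is 55 × 12/11 = 60.
Row 3 is 90/99 = 10/11 times row 1, so its entry in column 1 is 132 × 10/11 = 120.

q = 60, x = 120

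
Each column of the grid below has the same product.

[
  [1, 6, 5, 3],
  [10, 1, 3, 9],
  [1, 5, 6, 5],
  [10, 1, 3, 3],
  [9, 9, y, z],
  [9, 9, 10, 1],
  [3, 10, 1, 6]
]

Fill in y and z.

y = 9, z = 10

Columns 1 and 2 each multiply to 24300, so every column has product 24300.
Column 3: 5×3×6×3×10×1 = 2700, so the missing entry is 24300 ÷ 2700 = 9.
Column 4: 3×9×5×3×1×6 = 2430, so the missing entry is 24300 ÷ 2430 = 10.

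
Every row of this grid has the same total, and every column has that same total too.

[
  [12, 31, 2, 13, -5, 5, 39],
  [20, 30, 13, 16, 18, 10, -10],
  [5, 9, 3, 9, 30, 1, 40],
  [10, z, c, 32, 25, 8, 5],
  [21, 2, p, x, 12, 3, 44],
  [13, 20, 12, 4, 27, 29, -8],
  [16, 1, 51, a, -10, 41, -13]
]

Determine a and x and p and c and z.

a = 11, x = 12, p = 3, c = 13, z = 4

Rows 1 and 2 both sum to 97, so that's the common total.
The known cells in column 2 total 93, leaving 97 − 93 = 4 for the blank.
The known cells in row 4 total 84, leaving 97 − 84 = 13 for the blank.
The known cells in column 3 total 94, leaving 97 − 94 = 3 for the blank.
The known cells in row 5 total 85, leaving 97 − 85 = 12 for the blank.
The known cells in row 7 total 86, leaving 97 − 86 = 11 for the blank.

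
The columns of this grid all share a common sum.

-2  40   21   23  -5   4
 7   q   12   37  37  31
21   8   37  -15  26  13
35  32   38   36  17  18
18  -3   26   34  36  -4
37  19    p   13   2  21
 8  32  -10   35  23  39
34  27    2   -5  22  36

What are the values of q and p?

q = 3, p = 32

Columns 4 and 5 both add up to 158, so every column sums to 158.
Column 2: 40 + 8 + 32 − 3 + 19 + 32 + 27 = 155, so the missing entry is 158 − 155 = 3.
Column 3: 21 + 12 + 37 + 38 + 26 − 10 + 2 = 126, so the missing entry is 158 − 126 = 32.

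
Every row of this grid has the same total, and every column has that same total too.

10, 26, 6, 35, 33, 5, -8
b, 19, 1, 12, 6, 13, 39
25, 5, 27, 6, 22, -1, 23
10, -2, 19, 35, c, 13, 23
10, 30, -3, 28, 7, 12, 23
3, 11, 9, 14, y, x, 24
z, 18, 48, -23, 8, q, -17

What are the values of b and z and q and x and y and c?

b = 17, z = 32, q = 41, x = 24, y = 22, c = 9

Rows 1 and 3 both sum to 107, so that's the common total.
Row 4 has 10 − 2 + 19 + 35 + 13 + 23 = 98; the blank must be 107 − 98 = 9.
Column 5 has 33 + 6 + 22 + 9 + 7 + 8 = 85; the blank must be 107 − 85 = 22.
Row 6 has 3 + 11 + 9 + 14 + 22 + 24 = 83; the blank must be 107 − 83 = 24.
Column 6 has 5 + 13 − 1 + 13 + 12 + 24 = 66; the blank must be 107 − 66 = 41.
Row 7 has 18 + 48 − 23 + 8 + 41 − 17 = 75; the blank must be 107 − 75 = 32.
Row 2 has 19 + 1 + 12 + 6 + 13 + 39 = 90; the blank must be 107 − 90 = 17.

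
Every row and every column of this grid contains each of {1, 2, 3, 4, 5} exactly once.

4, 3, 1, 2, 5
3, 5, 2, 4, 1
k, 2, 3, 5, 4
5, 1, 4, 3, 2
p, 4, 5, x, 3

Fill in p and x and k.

p = 2, x = 1, k = 1

For row 3, column 1: row 3 already has {2, 3, 4, 5}; that leaves 1.
For row 5, column 1: column 1 already has {1, 3, 4, 5}; that leaves 2.
Cell (5,4): row 5 already has {2, 3, 4, 5} → 1.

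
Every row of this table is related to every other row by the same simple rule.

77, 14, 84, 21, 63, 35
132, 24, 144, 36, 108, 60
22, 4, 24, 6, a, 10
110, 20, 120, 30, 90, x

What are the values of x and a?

Each row is a constant multiple of every other row — this is a multiplication table with the headers hidden.
Row 4 is 110/77 = 10/7 times row 1, so its entry in column 6 is 35 × 10/7 = 50.
Row 3 is 22/77 = 2/7 times row 1, so its entry in column 5 is 63 × 2/7 = 18.

x = 50, a = 18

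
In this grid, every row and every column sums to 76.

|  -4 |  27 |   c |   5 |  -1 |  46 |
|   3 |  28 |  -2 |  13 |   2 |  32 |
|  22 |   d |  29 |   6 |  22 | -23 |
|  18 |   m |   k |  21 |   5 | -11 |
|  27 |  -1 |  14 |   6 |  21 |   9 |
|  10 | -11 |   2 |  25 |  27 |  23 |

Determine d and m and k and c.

d = 20, m = 13, k = 30, c = 3

The known cells in row 3 total 56, leaving 76 − 56 = 20 for the blank.
The known cells in column 2 total 63, leaving 76 − 63 = 13 for the blank.
The known cells in row 4 total 46, leaving 76 − 46 = 30 for the blank.
The known cells in row 1 total 73, leaving 76 − 73 = 3 for the blank.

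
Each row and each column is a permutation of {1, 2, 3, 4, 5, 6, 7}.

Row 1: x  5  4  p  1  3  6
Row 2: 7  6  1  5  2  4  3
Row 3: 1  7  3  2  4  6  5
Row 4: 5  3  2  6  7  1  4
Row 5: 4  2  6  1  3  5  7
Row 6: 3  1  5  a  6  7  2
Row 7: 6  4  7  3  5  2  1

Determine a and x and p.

For row 6, column 4: row 6 already has {1, 2, 3, 5, 6, 7}; that leaves 4.
At (row 1, col 4): column 4 already has {1, 2, 3, 4, 5, 6}, so the value is 7.
For row 1, column 1: row 1 already has {1, 3, 4, 5, 6, 7}; that leaves 2.

a = 4, x = 2, p = 7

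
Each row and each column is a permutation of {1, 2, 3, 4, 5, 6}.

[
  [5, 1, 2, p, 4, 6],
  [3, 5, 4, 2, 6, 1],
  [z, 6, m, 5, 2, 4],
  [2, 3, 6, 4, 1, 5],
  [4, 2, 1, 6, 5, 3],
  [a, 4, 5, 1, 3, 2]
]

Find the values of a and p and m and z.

At (row 6, col 1): row 6 already has {1, 2, 3, 4, 5}, so the value is 6.
At (row 1, col 4): row 1 already has {1, 2, 4, 5, 6}, so the value is 3.
For row 3, column 1: column 1 already has {2, 3, 4, 5, 6}; that leaves 1.
For row 3, column 3: row 3 already has {1, 2, 4, 5, 6}; that leaves 3.

a = 6, p = 3, m = 3, z = 1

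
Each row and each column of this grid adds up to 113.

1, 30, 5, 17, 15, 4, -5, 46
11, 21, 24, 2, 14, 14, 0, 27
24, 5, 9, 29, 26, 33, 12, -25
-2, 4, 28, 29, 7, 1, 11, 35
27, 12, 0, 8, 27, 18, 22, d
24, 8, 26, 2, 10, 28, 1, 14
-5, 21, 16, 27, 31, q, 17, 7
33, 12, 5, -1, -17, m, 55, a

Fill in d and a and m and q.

d = -1, a = 10, m = 16, q = -1

Row 5 has 27 + 12 + 0 + 8 + 27 + 18 + 22 = 114; the blank must be 113 − 114 = -1.
Row 7 has -5 + 21 + 16 + 27 + 31 + 17 + 7 = 114; the blank must be 113 − 114 = -1.
Column 6 has 4 + 14 + 33 + 1 + 18 + 28 − 1 = 97; the blank must be 113 − 97 = 16.
Row 8 has 33 + 12 + 5 − 1 − 17 + 16 + 55 = 103; the blank must be 113 − 103 = 10.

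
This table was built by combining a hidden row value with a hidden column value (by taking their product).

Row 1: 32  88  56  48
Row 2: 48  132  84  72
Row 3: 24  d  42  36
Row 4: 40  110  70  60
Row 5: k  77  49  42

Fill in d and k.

Each row is a constant multiple of every other row — this is a multiplication table with the headers hidden.
Row 3 is 36/48 = 3/4 times row 1, so its entry in column 2 is 88 × 3/4 = 66.
Row 5 is 42/48 = 7/8 times row 1, so its entry in column 1 is 32 × 7/8 = 28.

d = 66, k = 28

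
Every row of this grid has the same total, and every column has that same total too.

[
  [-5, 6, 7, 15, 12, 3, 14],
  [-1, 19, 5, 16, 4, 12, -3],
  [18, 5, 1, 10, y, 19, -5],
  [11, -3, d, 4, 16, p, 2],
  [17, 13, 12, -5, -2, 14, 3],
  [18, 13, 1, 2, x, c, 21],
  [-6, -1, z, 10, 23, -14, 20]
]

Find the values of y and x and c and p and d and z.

Rows 1 and 2 both sum to 52, so that's the common total.
Row 3: 18 + 5 + 1 + 10 + 19 − 5 = 48, so its missing entry is 52 − 48 = 4.
Row 7: -6 − 1 + 10 + 23 − 14 + 20 = 32, so its missing entry is 52 − 32 = 20.
Column 5: 12 + 4 + 4 + 16 − 2 + 23 = 57, so its missing entry is 52 − 57 = -5.
Row 6: 18 + 13 + 1 + 2 − 5 + 21 = 50, so its missing entry is 52 − 50 = 2.
Column 3: 7 + 5 + 1 + 12 + 1 + 20 = 46, so its missing entry is 52 − 46 = 6.
Row 4: 11 − 3 + 6 + 4 + 16 + 2 = 36, so its missing entry is 52 − 36 = 16.

y = 4, x = -5, c = 2, p = 16, d = 6, z = 20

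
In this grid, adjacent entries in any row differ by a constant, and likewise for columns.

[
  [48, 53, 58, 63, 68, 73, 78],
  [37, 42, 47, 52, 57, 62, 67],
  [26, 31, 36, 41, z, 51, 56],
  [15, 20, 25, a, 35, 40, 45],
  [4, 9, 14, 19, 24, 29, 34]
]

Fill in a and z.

a = 30, z = 46

Along each row the entries change by 5 per step; down each column they change by -11.
Row 4: from 15 at column 1, stepping by 5 to column 4 gives 30.
Row 3: from 26 at column 1, stepping by 5 to column 5 gives 46.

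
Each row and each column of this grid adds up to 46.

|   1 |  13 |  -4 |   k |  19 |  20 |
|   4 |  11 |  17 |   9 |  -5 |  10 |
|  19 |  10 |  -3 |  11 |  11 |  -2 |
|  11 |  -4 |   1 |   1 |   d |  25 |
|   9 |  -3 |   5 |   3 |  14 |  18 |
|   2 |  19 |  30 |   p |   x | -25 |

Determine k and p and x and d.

k = -3, p = 25, x = -5, d = 12

Row 1 has 1 + 13 − 4 + 19 + 20 = 49; the blank must be 46 − 49 = -3.
Column 4 has -3 + 9 + 11 + 1 + 3 = 21; the blank must be 46 − 21 = 25.
Row 6 has 2 + 19 + 30 + 25 − 25 = 51; the blank must be 46 − 51 = -5.
Row 4 has 11 − 4 + 1 + 1 + 25 = 34; the blank must be 46 − 34 = 12.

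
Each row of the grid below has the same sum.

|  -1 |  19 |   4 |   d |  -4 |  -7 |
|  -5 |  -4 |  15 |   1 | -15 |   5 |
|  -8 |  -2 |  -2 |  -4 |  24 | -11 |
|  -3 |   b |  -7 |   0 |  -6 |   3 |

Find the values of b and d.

b = 10, d = -14

Rows 2 and 3 both add up to -3, so every row sums to -3.
Row 4: -3 − 7 + 0 − 6 + 3 = -13, so the missing entry is -3 − (-13) = 10.
Row 1: -1 + 19 + 4 − 4 − 7 = 11, so the missing entry is -3 − 11 = -14.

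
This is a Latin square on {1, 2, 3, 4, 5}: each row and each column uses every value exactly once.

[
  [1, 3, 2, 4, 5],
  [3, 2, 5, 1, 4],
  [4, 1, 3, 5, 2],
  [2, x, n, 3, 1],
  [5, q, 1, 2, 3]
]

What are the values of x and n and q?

x = 5, n = 4, q = 4

At (row 4, col 3): column 3 already has {1, 2, 3, 5}, so the value is 4.
At (row 4, col 2): row 4 already has {1, 2, 3, 4}, so the value is 5.
Cell (5,2): row 5 already has {1, 2, 3, 5} → 4.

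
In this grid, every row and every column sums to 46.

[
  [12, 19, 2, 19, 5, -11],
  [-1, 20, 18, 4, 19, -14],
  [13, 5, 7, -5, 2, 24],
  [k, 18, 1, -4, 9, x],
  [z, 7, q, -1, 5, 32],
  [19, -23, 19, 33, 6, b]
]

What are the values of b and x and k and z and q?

b = -8, x = 23, k = -1, z = 4, q = -1

Row 6 has 19 − 23 + 19 + 33 + 6 = 54; the blank must be 46 − 54 = -8.
Column 3 has 2 + 18 + 7 + 1 + 19 = 47; the blank must be 46 − 47 = -1.
Row 5 has 7 − 1 − 1 + 5 + 32 = 42; the blank must be 46 − 42 = 4.
Column 1 has 12 − 1 + 13 + 4 + 19 = 47; the blank must be 46 − 47 = -1.
Row 4 has -1 + 18 + 1 − 4 + 9 = 23; the blank must be 46 − 23 = 23.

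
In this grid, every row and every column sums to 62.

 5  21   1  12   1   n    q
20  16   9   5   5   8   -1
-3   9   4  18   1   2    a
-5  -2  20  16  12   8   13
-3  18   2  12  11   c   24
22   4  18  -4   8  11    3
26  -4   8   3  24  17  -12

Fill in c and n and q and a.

c = -2, n = 18, q = 4, a = 31

The known cells in row 5 total 64, leaving 62 − 64 = -2 for the blank.
The known cells in row 3 total 31, leaving 62 − 31 = 31 for the blank.
The known cells in column 6 total 44, leaving 62 − 44 = 18 for the blank.
The known cells in row 1 total 58, leaving 62 − 58 = 4 for the blank.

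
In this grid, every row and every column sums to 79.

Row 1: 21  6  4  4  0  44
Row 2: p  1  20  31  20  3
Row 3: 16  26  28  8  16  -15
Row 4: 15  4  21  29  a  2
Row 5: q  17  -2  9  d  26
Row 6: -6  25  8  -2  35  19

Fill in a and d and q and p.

a = 8, d = 0, q = 29, p = 4

The known cells in row 2 total 75, leaving 79 − 75 = 4 for the blank.
The known cells in column 1 total 50, leaving 79 − 50 = 29 for the blank.
The known cells in row 5 total 79, leaving 79 − 79 = 0 for the blank.
The known cells in row 4 total 71, leaving 79 − 71 = 8 for the blank.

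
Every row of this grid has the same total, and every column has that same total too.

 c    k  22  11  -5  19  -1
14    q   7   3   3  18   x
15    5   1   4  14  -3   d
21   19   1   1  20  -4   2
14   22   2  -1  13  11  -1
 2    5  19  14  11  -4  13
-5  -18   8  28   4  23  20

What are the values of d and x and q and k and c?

d = 24, x = 3, q = 12, k = 15, c = -1

Rows 4 and 5 both sum to 60, so that's the common total.
The known cells in column 1 total 61, leaving 60 − 61 = -1 for the blank.
The known cells in row 1 total 45, leaving 60 − 45 = 15 for the blank.
The known cells in column 2 total 48, leaving 60 − 48 = 12 for the blank.
The known cells in row 3 total 36, leaving 60 − 36 = 24 for the blank.
The known cells in row 2 total 57, leaving 60 − 57 = 3 for the blank.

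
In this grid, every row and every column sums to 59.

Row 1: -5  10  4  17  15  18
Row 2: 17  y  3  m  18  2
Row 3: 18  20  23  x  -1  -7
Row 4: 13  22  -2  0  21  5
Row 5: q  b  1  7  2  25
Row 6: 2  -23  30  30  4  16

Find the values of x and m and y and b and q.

Column 1 has -5 + 17 + 18 + 13 + 2 = 45; the blank must be 59 − 45 = 14.
Row 5 has 14 + 1 + 7 + 2 + 25 = 49; the blank must be 59 − 49 = 10.
Column 2 has 10 + 20 + 22 + 10 − 23 = 39; the blank must be 59 − 39 = 20.
Row 3 has 18 + 20 + 23 − 1 − 7 = 53; the blank must be 59 − 53 = 6.
Row 2 has 17 + 20 + 3 + 18 + 2 = 60; the blank must be 59 − 60 = -1.

x = 6, m = -1, y = 20, b = 10, q = 14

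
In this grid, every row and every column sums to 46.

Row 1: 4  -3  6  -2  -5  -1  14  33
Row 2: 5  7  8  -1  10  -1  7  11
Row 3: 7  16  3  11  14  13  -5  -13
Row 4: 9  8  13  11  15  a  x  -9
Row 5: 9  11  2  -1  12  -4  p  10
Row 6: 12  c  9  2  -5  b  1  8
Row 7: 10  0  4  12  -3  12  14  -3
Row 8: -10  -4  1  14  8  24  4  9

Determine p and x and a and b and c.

The known cells in row 5 total 39, leaving 46 − 39 = 7 for the blank.
The known cells in column 2 total 35, leaving 46 − 35 = 11 for the blank.
The known cells in row 6 total 38, leaving 46 − 38 = 8 for the blank.
The known cells in column 7 total 42, leaving 46 − 42 = 4 for the blank.
The known cells in row 4 total 51, leaving 46 − 51 = -5 for the blank.

p = 7, x = 4, a = -5, b = 8, c = 11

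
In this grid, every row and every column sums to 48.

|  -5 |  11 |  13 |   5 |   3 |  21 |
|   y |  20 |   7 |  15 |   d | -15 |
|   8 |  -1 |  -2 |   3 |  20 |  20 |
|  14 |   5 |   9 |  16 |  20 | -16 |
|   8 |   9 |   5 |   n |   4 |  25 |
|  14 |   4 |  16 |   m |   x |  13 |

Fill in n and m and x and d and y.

Row 5: 8 + 9 + 5 + 4 + 25 = 51, so its missing entry is 48 − 51 = -3.
Column 1: -5 + 8 + 14 + 8 + 14 = 39, so its missing entry is 48 − 39 = 9.
Row 2: 9 + 20 + 7 + 15 − 15 = 36, so its missing entry is 48 − 36 = 12.
Column 5: 3 + 12 + 20 + 20 + 4 = 59, so its missing entry is 48 − 59 = -11.
Row 6: 14 + 4 + 16 − 11 + 13 = 36, so its missing entry is 48 − 36 = 12.

n = -3, m = 12, x = -11, d = 12, y = 9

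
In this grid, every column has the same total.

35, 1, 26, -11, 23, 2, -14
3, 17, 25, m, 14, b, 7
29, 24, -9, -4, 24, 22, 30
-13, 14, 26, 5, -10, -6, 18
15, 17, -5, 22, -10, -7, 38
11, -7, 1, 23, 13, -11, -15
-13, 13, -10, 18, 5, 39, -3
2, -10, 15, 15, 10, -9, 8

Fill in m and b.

Column 2 sums to 69 and so does column 7; that's the common total.
In column 4 the known cells total 68, leaving 69 − 68 = 1.
In column 6 the known cells total 30, leaving 69 − 30 = 39.

m = 1, b = 39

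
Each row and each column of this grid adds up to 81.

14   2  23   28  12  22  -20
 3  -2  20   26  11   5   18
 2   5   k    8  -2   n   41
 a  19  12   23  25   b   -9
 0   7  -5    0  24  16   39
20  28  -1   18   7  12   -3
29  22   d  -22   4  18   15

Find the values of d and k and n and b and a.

d = 15, k = 17, n = 10, b = -2, a = 13

Row 7 has 29 + 22 − 22 + 4 + 18 + 15 = 66; the blank must be 81 − 66 = 15.
Column 1 has 14 + 3 + 2 + 0 + 20 + 29 = 68; the blank must be 81 − 68 = 13.
Column 3 has 23 + 20 + 12 − 5 − 1 + 15 = 64; the blank must be 81 − 64 = 17.
Row 3 has 2 + 5 + 17 + 8 − 2 + 41 = 71; the blank must be 81 − 71 = 10.
Row 4 has 13 + 19 + 12 + 23 + 25 − 9 = 83; the blank must be 81 − 83 = -2.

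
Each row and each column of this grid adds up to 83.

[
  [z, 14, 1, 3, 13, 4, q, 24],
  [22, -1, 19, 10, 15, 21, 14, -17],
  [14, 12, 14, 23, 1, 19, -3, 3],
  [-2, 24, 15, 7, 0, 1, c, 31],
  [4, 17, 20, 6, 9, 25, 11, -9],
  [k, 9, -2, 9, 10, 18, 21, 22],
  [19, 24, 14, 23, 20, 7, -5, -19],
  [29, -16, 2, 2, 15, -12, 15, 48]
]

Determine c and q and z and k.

c = 7, q = 23, z = 1, k = -4

The known cells in row 6 total 87, leaving 83 − 87 = -4 for the blank.
The known cells in column 1 total 82, leaving 83 − 82 = 1 for the blank.
The known cells in row 1 total 60, leaving 83 − 60 = 23 for the blank.
The known cells in row 4 total 76, leaving 83 − 76 = 7 for the blank.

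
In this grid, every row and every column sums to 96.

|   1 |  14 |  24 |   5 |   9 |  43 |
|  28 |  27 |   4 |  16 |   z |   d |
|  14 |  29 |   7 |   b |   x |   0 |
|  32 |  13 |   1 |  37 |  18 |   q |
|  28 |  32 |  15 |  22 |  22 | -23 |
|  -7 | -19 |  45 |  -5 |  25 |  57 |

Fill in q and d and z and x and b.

q = -5, d = 24, z = -3, x = 25, b = 21

Column 4 has 5 + 16 + 37 + 22 − 5 = 75; the blank must be 96 − 75 = 21.
Row 3 has 14 + 29 + 7 + 21 + 0 = 71; the blank must be 96 − 71 = 25.
Column 5 has 9 + 25 + 18 + 22 + 25 = 99; the blank must be 96 − 99 = -3.
Row 2 has 28 + 27 + 4 + 16 − 3 = 72; the blank must be 96 − 72 = 24.
Row 4 has 32 + 13 + 1 + 37 + 18 = 101; the blank must be 96 − 101 = -5.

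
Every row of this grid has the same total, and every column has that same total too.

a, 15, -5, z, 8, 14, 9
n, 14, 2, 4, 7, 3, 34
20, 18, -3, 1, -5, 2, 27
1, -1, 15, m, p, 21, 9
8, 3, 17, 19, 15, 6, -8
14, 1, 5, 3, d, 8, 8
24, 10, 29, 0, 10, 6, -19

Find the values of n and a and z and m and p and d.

Rows 3 and 5 both sum to 60, so that's the common total.
The known cells in row 6 total 39, leaving 60 − 39 = 21 for the blank.
The known cells in column 5 total 56, leaving 60 − 56 = 4 for the blank.
The known cells in row 4 total 49, leaving 60 − 49 = 11 for the blank.
The known cells in column 4 total 38, leaving 60 − 38 = 22 for the blank.
The known cells in row 1 total 63, leaving 60 − 63 = -3 for the blank.
The known cells in row 2 total 64, leaving 60 − 64 = -4 for the blank.

n = -4, a = -3, z = 22, m = 11, p = 4, d = 21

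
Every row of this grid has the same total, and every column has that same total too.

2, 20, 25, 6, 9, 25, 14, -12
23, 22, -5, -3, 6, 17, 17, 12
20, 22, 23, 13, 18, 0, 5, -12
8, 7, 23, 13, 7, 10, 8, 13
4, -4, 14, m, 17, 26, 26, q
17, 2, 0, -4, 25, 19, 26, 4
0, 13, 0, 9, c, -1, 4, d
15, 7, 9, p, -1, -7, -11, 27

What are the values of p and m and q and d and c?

p = 50, m = 5, q = 1, d = 56, c = 8

Rows 1 and 2 both sum to 89, so that's the common total.
Column 5: 9 + 6 + 18 + 7 + 17 + 25 − 1 = 81, so its missing entry is 89 − 81 = 8.
Row 8: 15 + 7 + 9 − 1 − 7 − 11 + 27 = 39, so its missing entry is 89 − 39 = 50.
Column 4: 6 − 3 + 13 + 13 − 4 + 9 + 50 = 84, so its missing entry is 89 − 84 = 5.
Row 7: 0 + 13 + 0 + 9 + 8 − 1 + 4 = 33, so its missing entry is 89 − 33 = 56.
Row 5: 4 − 4 + 14 + 5 + 17 + 26 + 26 = 88, so its missing entry is 89 − 88 = 1.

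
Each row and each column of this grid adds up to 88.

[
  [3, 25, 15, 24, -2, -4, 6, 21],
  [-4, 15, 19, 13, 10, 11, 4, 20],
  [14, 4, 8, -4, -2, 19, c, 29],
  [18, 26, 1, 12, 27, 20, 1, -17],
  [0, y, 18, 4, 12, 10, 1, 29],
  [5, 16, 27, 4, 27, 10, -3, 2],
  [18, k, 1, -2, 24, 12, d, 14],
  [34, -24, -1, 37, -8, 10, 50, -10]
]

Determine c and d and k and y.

The known cells in row 3 total 68, leaving 88 − 68 = 20 for the blank.
The known cells in column 7 total 79, leaving 88 − 79 = 9 for the blank.
The known cells in row 7 total 76, leaving 88 − 76 = 12 for the blank.
The known cells in row 5 total 74, leaving 88 − 74 = 14 for the blank.

c = 20, d = 9, k = 12, y = 14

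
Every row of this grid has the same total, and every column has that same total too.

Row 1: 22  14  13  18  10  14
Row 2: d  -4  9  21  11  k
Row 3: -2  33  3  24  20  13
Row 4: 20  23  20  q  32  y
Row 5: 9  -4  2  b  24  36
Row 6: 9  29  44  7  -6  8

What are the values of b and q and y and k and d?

b = 24, q = -3, y = -1, k = 21, d = 33

Rows 1 and 3 both sum to 91, so that's the common total.
The known cells in row 5 total 67, leaving 91 − 67 = 24 for the blank.
The known cells in column 4 total 94, leaving 91 − 94 = -3 for the blank.
The known cells in column 1 total 58, leaving 91 − 58 = 33 for the blank.
The known cells in row 2 total 70, leaving 91 − 70 = 21 for the blank.
The known cells in row 4 total 92, leaving 91 − 92 = -1 for the blank.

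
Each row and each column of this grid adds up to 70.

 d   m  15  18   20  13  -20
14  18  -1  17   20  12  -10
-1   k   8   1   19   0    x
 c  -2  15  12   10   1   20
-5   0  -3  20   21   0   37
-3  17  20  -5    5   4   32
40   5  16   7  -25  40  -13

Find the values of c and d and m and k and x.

c = 14, d = 11, m = 13, k = 19, x = 24

Row 4: -2 + 15 + 12 + 10 + 1 + 20 = 56, so its missing entry is 70 − 56 = 14.
Column 1: 14 − 1 + 14 − 5 − 3 + 40 = 59, so its missing entry is 70 − 59 = 11.
Row 1: 11 + 15 + 18 + 20 + 13 − 20 = 57, so its missing entry is 70 − 57 = 13.
Column 2: 13 + 18 − 2 + 0 + 17 + 5 = 51, so its missing entry is 70 − 51 = 19.
Row 3: -1 + 19 + 8 + 1 + 19 + 0 = 46, so its missing entry is 70 − 46 = 24.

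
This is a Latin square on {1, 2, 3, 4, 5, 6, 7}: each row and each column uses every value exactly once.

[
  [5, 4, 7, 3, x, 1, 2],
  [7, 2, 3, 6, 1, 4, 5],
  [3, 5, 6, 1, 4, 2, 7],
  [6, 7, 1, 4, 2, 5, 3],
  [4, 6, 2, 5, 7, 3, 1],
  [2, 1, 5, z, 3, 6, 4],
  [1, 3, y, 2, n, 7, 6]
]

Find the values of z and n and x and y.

z = 7, n = 5, x = 6, y = 4

For row 6, column 4: row 6 already has {1, 2, 3, 4, 5, 6}; that leaves 7.
At (row 7, col 3): column 3 already has {1, 2, 3, 5, 6, 7}, so the value is 4.
At (row 1, col 5): row 1 already has {1, 2, 3, 4, 5, 7}, so the value is 6.
Cell (7,5): row 7 already has {1, 2, 3, 4, 6, 7} → 5.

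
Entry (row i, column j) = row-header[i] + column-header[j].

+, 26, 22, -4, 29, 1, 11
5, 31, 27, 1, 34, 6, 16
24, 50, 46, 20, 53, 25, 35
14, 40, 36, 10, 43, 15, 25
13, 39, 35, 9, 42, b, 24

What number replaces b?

13 + 1 = 14.

14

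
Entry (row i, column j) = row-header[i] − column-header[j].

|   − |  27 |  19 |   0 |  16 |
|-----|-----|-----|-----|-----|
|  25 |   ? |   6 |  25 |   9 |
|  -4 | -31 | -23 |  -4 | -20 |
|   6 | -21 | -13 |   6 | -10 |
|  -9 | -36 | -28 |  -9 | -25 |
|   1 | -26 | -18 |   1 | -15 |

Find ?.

25 − 27 = -2.

-2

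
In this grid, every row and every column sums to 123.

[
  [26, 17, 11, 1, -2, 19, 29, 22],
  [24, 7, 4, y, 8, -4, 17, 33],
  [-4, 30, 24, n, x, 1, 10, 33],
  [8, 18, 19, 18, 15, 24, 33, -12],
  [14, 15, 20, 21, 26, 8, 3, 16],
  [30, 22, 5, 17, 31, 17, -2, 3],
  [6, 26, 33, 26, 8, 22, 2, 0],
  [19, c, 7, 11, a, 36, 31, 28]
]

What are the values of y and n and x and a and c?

Column 2: 17 + 7 + 30 + 18 + 15 + 22 + 26 = 135, so its missing entry is 123 − 135 = -12.
Row 8: 19 − 12 + 7 + 11 + 36 + 31 + 28 = 120, so its missing entry is 123 − 120 = 3.
Column 5: -2 + 8 + 15 + 26 + 31 + 8 + 3 = 89, so its missing entry is 123 − 89 = 34.
Row 3: -4 + 30 + 24 + 34 + 1 + 10 + 33 = 128, so its missing entry is 123 − 128 = -5.
Row 2: 24 + 7 + 4 + 8 − 4 + 17 + 33 = 89, so its missing entry is 123 − 89 = 34.

y = 34, n = -5, x = 34, a = 3, c = -12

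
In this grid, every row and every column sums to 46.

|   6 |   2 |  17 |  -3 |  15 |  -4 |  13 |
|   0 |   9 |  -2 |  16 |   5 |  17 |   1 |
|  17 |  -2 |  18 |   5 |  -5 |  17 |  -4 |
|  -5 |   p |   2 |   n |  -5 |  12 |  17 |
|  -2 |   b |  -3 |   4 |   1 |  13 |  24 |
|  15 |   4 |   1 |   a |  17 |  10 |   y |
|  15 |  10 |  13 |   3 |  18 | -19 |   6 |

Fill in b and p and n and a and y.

Column 7 has 13 + 1 − 4 + 17 + 24 + 6 = 57; the blank must be 46 − 57 = -11.
Row 6 has 15 + 4 + 1 + 17 + 10 − 11 = 36; the blank must be 46 − 36 = 10.
Column 4 has -3 + 16 + 5 + 4 + 10 + 3 = 35; the blank must be 46 − 35 = 11.
Row 4 has -5 + 2 + 11 − 5 + 12 + 17 = 32; the blank must be 46 − 32 = 14.
Row 5 has -2 − 3 + 4 + 1 + 13 + 24 = 37; the blank must be 46 − 37 = 9.

b = 9, p = 14, n = 11, a = 10, y = -11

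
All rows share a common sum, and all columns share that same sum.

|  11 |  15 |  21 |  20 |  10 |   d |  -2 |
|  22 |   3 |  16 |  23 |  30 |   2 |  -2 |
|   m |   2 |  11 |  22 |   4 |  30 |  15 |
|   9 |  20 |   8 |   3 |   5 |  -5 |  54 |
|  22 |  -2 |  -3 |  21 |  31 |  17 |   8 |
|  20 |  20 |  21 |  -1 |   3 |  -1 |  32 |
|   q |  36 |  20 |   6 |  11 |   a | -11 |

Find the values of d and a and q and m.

Rows 2 and 4 both sum to 94, so that's the common total.
The known cells in row 3 total 84, leaving 94 − 84 = 10 for the blank.
The known cells in row 1 total 75, leaving 94 − 75 = 19 for the blank.
The known cells in column 6 total 62, leaving 94 − 62 = 32 for the blank.
The known cells in row 7 total 94, leaving 94 − 94 = 0 for the blank.

d = 19, a = 32, q = 0, m = 10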